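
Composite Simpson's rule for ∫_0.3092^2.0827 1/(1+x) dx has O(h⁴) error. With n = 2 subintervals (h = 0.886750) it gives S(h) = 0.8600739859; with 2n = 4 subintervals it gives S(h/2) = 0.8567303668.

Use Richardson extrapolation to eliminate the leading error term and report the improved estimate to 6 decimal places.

0.856507

Leading term ∝ h^4; use weight 16 = 2^4.
2^4 × A(h/2) = 13.7076858688; minus A(h) gives 12.8476118829.
12.8476118829 ÷ 15 = 0.8565074589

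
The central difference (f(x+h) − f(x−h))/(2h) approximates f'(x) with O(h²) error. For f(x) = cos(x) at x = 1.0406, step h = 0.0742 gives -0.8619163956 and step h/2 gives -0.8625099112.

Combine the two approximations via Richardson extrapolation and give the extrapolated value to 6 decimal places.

Error is O(h^2); halving h shrinks it by 2^2 = 4.
Difference of the inputs: -0.8625099112 − (-0.8619163956) = -0.0005935156
Correction (A(h/2) − A(h))/(4 − 1) = (-0.0005935156)/3 = -0.0001978385
R = -0.8625099112 − 0.0001978385 = -0.8627077497
Correction |R − A(h/2)| = 1.978e-04; gap |A(h/2) − A(h)| = 5.935e-04.

-0.862708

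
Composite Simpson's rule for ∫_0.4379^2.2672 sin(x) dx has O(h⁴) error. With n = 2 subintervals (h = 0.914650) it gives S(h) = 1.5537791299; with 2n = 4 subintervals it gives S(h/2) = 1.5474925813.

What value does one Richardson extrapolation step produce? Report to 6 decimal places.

r = 4: numerator weight 16, denominator 15.
Weighted: 24.7598813008 − 1.5537791299 = 23.2061021709
R = 23.2061021709/15 = 1.5470734781

1.547073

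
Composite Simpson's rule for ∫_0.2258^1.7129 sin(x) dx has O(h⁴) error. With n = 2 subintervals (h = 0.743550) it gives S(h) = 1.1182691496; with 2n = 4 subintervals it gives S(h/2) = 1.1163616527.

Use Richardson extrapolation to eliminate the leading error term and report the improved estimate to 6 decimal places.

1.116234

r = 4, so 2^r = 16.
Top: 16(1.1163616527) − (1.1182691496) = 16.7435172936
Denominator 16 − 1 = 15.
16.7435172936 ÷ 15 = 1.1162344862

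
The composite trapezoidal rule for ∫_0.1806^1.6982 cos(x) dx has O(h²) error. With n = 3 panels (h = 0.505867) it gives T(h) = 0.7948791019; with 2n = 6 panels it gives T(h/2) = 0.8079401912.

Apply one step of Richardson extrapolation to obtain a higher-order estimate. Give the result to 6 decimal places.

Order 2 gives 2^r = 4 and 2^r − 1 = 3.
2^2×A(h/2) = 3.2317607648; minus A(h) gives 2.4368816629.
R = 2.4368816629/3 = 0.8122938876
Correction |R − A(h/2)| = 4.354e-03; gap |A(h/2) − A(h)| = 1.306e-02.

0.812294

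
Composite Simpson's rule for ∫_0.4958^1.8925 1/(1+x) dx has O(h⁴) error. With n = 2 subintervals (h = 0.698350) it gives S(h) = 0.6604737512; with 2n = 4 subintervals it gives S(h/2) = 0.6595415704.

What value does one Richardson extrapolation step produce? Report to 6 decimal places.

With r = 4 the leading error scales as h^4, so the weight is 2^4 = 16.
16·0.6595415704 = 10.5526651264; subtract 0.6604737512 → 9.8921913752
Divide by 2^4 − 1 = 15.
Result: 0.6594794250

0.659479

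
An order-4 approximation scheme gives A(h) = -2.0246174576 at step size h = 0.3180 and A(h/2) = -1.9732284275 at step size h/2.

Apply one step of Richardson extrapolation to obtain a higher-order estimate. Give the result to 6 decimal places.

Method order is 4; weight 2^4 = 16.
16×(-1.9732284275) − (-2.0246174576) = -29.5470373824
Denominator 16 − 1 = 15.
Extrapolated: (-29.5470373824) / 15 = -1.9698024922

-1.969802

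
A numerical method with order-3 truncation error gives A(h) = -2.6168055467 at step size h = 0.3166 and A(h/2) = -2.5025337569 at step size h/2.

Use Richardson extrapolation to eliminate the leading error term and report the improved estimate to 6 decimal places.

r = 3: numerator weight 8, denominator 7.
2^3*A(h/2) = -20.0202700552; minus A(h) gives -17.4034645085.
Denominator 8 − 1 = 7.
So the Richardson estimate is -2.4862092155.
Gap between inputs: 1.143e-01; correction applied: +0.0163245414.

-2.486209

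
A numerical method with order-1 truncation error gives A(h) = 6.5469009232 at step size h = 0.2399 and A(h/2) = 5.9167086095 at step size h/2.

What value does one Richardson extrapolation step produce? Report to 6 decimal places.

5.286516

Error is O(h^1); halving h shrinks it by 2^1 = 2.
2·5.9167086095 = 11.8334172190; subtract 6.5469009232 → 5.2865162958
Denominator 2 − 1 = 1.
Extrapolated: 5.2865162958 / 1 = 5.2865162958
Shift from A(h/2): −0.6301923137.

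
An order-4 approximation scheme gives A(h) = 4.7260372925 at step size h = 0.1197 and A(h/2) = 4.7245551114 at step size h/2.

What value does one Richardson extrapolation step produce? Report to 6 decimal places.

4.724456

Order 4 gives 2^r = 16 and 2^r − 1 = 15.
Weighted: 75.5928817824 − 4.7260372925 = 70.8668444899
Divide by 2^4 − 1 = 15.
So the Richardson estimate is 4.7244562993.
Correction |R − A(h/2)| = 9.881e-05; gap |A(h/2) − A(h)| = 1.482e-03.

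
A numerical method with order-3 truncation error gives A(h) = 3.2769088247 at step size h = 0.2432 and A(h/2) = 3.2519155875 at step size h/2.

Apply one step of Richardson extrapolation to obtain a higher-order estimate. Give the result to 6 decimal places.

3.248345

r = 3: numerator weight 8, denominator 7.
A(h/2) − A(h) = 3.2519155875 − 3.2769088247 = -0.0249932372
Correction (A(h/2) − A(h))/(8 − 1) = (-0.0249932372)/7 = -0.0035704625
R = A(h/2) + (A(h/2) − A(h))/7 = 3.2519155875 − 0.0035704625 = 3.2483451250
Gap between inputs: 2.499e-02; correction applied: −0.0035704625.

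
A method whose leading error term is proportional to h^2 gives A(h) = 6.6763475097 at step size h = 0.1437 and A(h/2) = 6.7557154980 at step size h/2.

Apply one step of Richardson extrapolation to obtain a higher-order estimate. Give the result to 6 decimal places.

Method order is 2; weight 2^2 = 4.
A(h/2) − A(h) = 6.7557154980 − 6.6763475097 = 0.0793679883
Divide by 2^2 − 1 = 3: 0.0793679883/3 = 0.0264559961
R = A(h/2) + (A(h/2) − A(h))/3 = 6.7557154980 + 0.0264559961 = 6.7821714941
Gap between inputs: 7.937e-02; correction applied: +0.0264559961.

6.782171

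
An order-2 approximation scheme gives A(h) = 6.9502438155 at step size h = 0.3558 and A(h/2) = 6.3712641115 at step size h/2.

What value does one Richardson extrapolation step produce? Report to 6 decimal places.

Method order is 2; weight 2^2 = 4.
Weighted: 25.4850564460 − 6.9502438155 = 18.5348126305
18.5348126305 ÷ 3 = 6.1782708768
Correction |R − A(h/2)| = 1.930e-01; gap |A(h/2) − A(h)| = 5.790e-01.

6.178271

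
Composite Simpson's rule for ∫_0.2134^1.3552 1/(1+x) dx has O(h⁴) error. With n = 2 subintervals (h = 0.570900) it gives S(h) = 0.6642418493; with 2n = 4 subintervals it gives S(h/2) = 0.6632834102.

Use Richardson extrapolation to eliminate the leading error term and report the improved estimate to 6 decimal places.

With r = 4 the leading error scales as h^4, so the weight is 2^4 = 16.
16×0.6632834102 = 10.6125345632; 10.6125345632 − 0.6642418493 = 9.9482927139
Extrapolated: 9.9482927139 / 15 = 0.6632195143

0.663220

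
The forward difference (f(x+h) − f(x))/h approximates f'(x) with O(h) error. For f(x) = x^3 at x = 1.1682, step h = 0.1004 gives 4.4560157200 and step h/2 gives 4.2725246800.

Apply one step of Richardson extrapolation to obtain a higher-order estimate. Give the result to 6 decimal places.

Order 1 gives 2^r = 2 and 2^r − 1 = 1.
Top: 2(4.2725246800) − (4.4560157200) = 4.0890336400
Divide by 2^1 − 1 = 1.
So the Richardson estimate is 4.0890336400.

4.089034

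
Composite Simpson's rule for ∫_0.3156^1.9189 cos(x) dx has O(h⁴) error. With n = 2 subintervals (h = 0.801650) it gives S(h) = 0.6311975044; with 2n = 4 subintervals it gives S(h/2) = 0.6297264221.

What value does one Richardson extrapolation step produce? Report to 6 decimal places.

Method order is 4; weight 2^4 = 16.
16 × 0.6297264221 = 10.0756227536; 10.0756227536 − 0.6311975044 = 9.4444252492
(16 × 0.6297264221 − 0.6311975044)/(16 − 1) = 0.6296283499
Gap between inputs: 1.471e-03; correction applied: −0.0000980722.

0.629628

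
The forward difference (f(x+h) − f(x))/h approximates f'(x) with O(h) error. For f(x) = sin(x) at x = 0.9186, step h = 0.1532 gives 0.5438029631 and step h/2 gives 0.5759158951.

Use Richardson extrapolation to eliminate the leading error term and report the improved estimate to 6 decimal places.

0.608029

Method order is 1; weight 2^1 = 2.
2^1 × A(h/2) = 1.1518317902; minus A(h) gives 0.6080288271.
Denominator 2 − 1 = 1.
Result: 0.6080288271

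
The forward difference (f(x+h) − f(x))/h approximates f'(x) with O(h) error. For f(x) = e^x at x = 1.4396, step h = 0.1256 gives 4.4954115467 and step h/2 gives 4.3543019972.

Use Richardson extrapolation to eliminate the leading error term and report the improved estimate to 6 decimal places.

4.213192

r = 1: numerator weight 2, denominator 1.
2×4.3543019972 = 8.7086039944; 8.7086039944 − 4.4954115467 = 4.2131924477
Divide by 2^1 − 1 = 1.
Extrapolated: 4.2131924477 / 1 = 4.2131924477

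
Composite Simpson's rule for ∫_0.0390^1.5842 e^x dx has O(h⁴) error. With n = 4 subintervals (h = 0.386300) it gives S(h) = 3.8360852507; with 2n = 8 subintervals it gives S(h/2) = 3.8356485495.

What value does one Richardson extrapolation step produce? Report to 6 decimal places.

3.835619

With r = 4 the leading error scales as h^4, so the weight is 2^4 = 16.
Weighted: 61.3703767920 − 3.8360852507 = 57.5342915413
Divide by 2^4 − 1 = 15.
(16 × 3.8356485495 − 3.8360852507)/(16 − 1) = 3.8356194361
Shift from A(h/2): −0.0000291134.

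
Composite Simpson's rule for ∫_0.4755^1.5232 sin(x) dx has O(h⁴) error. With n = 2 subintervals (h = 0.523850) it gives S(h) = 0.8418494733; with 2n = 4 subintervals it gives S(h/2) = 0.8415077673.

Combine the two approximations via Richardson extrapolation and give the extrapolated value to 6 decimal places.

0.841485

Leading term ∝ h^4; use weight 16 = 2^4.
Weighted: 13.4641242768 − 0.8418494733 = 12.6222748035
Extrapolated: 12.6222748035 / 15 = 0.8414849869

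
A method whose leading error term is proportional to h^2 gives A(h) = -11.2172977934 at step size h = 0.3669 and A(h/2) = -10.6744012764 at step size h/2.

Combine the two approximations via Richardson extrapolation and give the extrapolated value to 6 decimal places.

r = 2, so 2^r = 4.
Numerator 4*A(h/2) − A(h) = 4*(-10.6744012764) − (-11.2172977934) = -31.4803073122
R = (-31.4803073122)/3 = -10.4934357707
Correction |R − A(h/2)| = 1.810e-01; gap |A(h/2) − A(h)| = 5.429e-01.

-10.493436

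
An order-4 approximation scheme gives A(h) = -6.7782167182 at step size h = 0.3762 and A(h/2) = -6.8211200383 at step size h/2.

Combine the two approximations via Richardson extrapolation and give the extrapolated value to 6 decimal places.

Method order is 4; weight 2^4 = 16.
16 × (-6.8211200383) − (-6.7782167182) = -102.3597038946
Denominator 16 − 1 = 15.
(16 × (-6.8211200383) − (-6.7782167182))/(16 − 1) = -6.8239802596
Gap between inputs: 4.290e-02; correction applied: −0.0028602213.

-6.823980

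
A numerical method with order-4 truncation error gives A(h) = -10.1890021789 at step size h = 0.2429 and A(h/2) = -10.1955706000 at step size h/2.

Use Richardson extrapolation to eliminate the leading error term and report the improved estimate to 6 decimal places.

r = 4, so 2^r = 16.
16 × (-10.1955706000) = -163.1291296000; subtract (-10.1890021789) → -152.9401274211
(16 × (-10.1955706000) − (-10.1890021789))/(16 − 1) = -10.1960084947

-10.196008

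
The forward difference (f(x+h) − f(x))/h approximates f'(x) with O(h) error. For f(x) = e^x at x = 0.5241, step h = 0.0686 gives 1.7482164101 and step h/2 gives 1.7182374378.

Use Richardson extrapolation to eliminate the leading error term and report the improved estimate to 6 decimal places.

1.688258

r = 1: numerator weight 2, denominator 1.
2×1.7182374378 = 3.4364748756; 3.4364748756 − 1.7482164101 = 1.6882584655
(2×1.7182374378 − 1.7482164101)/(2 − 1) = 1.6882584655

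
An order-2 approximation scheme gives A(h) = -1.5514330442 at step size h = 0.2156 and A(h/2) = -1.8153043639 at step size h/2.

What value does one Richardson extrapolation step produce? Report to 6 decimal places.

-1.903261

r = 2: numerator weight 4, denominator 3.
Weighted: (-7.2612174556) − (-1.5514330442) = -5.7097844114
Denominator 4 − 1 = 3.
(-5.7097844114) ÷ 3 = -1.9032614705
Correction |R − A(h/2)| = 8.796e-02; gap |A(h/2) − A(h)| = 2.639e-01.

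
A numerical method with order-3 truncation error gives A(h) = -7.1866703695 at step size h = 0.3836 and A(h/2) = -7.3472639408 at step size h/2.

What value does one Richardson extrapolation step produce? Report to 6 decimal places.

-7.370206

Method order is 3; weight 2^3 = 8.
8×(-7.3472639408) = -58.7781115264; (-58.7781115264) − (-7.1866703695) = -51.5914411569
Denominator 8 − 1 = 7.
Result: -7.3702058796
Shift from A(h/2): −0.0229419388.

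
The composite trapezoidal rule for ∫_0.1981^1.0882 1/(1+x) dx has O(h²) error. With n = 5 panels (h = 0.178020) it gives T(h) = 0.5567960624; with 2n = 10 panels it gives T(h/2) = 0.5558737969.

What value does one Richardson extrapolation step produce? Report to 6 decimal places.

Method order is 2; weight 2^2 = 4.
Numerator 4×A(h/2) − A(h) = 4×0.5558737969 − 0.5567960624 = 1.6666991252
(4×0.5558737969 − 0.5567960624)/(4 − 1) = 0.5555663751
Gap between inputs: 9.223e-04; correction applied: −0.0003074218.

0.555566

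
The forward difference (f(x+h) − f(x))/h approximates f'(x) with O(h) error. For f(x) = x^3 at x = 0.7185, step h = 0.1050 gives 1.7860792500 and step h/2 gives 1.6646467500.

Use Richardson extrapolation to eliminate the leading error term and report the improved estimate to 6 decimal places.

1.543214

r = 1: numerator weight 2, denominator 1.
Numerator 2×A(h/2) − A(h) = 2×1.6646467500 − 1.7860792500 = 1.5432142500
Divide by 2^1 − 1 = 1.
Extrapolated: 1.5432142500 / 1 = 1.5432142500
Shift from A(h/2): −0.1214325000.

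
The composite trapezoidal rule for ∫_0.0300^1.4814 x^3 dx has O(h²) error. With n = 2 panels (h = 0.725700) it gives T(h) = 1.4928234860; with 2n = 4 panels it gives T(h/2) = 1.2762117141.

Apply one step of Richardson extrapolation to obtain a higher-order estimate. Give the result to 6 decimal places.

Method order is 2; weight 2^2 = 4.
2^2 × A(h/2) = 5.1048468564; minus A(h) gives 3.6120233704.
3.6120233704 ÷ 3 = 1.2040077901

1.204008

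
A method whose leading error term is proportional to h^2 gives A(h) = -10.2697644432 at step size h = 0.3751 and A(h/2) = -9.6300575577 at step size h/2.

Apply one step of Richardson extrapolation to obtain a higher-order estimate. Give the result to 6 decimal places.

Method order is 2; weight 2^2 = 4.
Top: 4(-9.6300575577) − (-10.2697644432) = -28.2504657876
Denominator 4 − 1 = 3.
Result: -9.4168219292
Correction |R − A(h/2)| = 2.132e-01; gap |A(h/2) − A(h)| = 6.397e-01.

-9.416822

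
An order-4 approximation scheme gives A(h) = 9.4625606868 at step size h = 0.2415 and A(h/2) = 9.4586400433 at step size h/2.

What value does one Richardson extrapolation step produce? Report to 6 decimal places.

r = 4, so 2^r = 16.
16*9.4586400433 − 9.4625606868 = 141.8756800060
(16*9.4586400433 − 9.4625606868)/(16 − 1) = 9.4583786671

9.458379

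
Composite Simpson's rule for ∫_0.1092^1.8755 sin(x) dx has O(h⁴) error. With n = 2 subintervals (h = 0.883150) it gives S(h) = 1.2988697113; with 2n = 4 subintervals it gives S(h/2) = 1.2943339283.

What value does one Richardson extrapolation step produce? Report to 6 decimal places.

1.294032

With r = 4 the leading error scales as h^4, so the weight is 2^4 = 16.
2^4*A(h/2) = 20.7093428528; minus A(h) gives 19.4104731415.
(16*1.2943339283 − 1.2988697113)/(16 − 1) = 1.2940315428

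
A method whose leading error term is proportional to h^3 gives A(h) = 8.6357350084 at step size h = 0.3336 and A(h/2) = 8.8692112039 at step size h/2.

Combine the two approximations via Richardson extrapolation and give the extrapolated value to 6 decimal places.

8.902565

Leading term ∝ h^3; use weight 8 = 2^3.
2^3 × A(h/2) = 70.9536896312; minus A(h) gives 62.3179546228.
Divide by 2^3 − 1 = 7.
62.3179546228 ÷ 7 = 8.9025649461
Shift from A(h/2): +0.0333537422.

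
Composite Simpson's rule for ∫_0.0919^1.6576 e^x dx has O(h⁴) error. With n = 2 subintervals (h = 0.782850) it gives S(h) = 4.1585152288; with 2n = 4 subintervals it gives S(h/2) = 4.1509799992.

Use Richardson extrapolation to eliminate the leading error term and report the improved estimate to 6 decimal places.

4.150478

r = 4, so 2^r = 16.
Top: 16(4.1509799992) − (4.1585152288) = 62.2571647584
Extrapolated: 62.2571647584 / 15 = 4.1504776506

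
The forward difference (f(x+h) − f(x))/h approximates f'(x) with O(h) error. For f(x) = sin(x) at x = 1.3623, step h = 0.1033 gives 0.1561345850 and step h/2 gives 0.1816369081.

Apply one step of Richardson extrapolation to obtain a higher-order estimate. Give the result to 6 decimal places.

0.207139

r = 1, so 2^r = 2.
2×0.1816369081 = 0.3632738162; subtract 0.1561345850 → 0.2071392312
Divide by 2^1 − 1 = 1.
So the Richardson estimate is 0.2071392312.
Gap between inputs: 2.550e-02; correction applied: +0.0255023231.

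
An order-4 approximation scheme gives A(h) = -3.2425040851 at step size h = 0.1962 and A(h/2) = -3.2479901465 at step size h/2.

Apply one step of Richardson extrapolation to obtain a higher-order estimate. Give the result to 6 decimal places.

Order 4 gives 2^r = 16 and 2^r − 1 = 15.
A(h/2) − A(h) = -3.2479901465 − (-3.2425040851) = -0.0054860614
Divide by 2^4 − 1 = 15: (-0.0054860614)/15 = -0.0003657374
R = A(h/2) + (A(h/2) − A(h))/15 = -3.2479901465 − 0.0003657374 = -3.2483558839
Gap between inputs: 5.486e-03; correction applied: −0.0003657374.

-3.248356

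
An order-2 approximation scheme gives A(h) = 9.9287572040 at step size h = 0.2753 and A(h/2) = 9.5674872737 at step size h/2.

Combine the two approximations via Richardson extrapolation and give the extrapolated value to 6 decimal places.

Order 2 gives 2^r = 4 and 2^r − 1 = 3.
4 × 9.5674872737 − 9.9287572040 = 28.3411918908
(4 × 9.5674872737 − 9.9287572040)/(4 − 1) = 9.4470639636

9.447064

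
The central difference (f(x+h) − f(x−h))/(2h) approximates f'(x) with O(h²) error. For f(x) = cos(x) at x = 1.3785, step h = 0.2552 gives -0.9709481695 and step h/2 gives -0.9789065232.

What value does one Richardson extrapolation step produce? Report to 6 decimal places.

-0.981559

r = 2, so 2^r = 4.
Weighted: (-3.9156260928) − (-0.9709481695) = -2.9446779233
Denominator 4 − 1 = 3.
So the Richardson estimate is -0.9815593078.
Gap between inputs: 7.958e-03; correction applied: −0.0026527846.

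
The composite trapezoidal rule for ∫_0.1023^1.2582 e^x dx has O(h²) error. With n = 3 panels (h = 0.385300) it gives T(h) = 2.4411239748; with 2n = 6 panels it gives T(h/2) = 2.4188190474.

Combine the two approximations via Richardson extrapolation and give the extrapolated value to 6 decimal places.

Leading term ∝ h^2; use weight 4 = 2^2.
4·2.4188190474 = 9.6752761896; subtract 2.4411239748 → 7.2341522148
Denominator 4 − 1 = 3.
So the Richardson estimate is 2.4113840716.
Shift from A(h/2): −0.0074349758.

2.411384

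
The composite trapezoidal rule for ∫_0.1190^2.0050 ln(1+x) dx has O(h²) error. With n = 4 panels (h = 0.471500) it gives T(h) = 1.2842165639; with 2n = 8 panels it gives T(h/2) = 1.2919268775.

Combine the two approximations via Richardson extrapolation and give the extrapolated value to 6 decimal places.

1.294497

Leading term ∝ h^2; use weight 4 = 2^2.
Difference of the inputs: 1.2919268775 − 1.2842165639 = 0.0077103136
Correction (A(h/2) − A(h))/(4 − 1) = 0.0077103136/3 = 0.0025701045
R = A(h/2) + (A(h/2) − A(h))/3 = 1.2919268775 + 0.0025701045 = 1.2944969820
Shift from A(h/2): +0.0025701045.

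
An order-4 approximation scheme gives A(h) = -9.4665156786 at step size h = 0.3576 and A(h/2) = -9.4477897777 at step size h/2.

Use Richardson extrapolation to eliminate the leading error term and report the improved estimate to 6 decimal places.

With r = 4 the leading error scales as h^4, so the weight is 2^4 = 16.
Numerator 16*A(h/2) − A(h) = 16*(-9.4477897777) − (-9.4665156786) = -141.6981207646
Denominator 16 − 1 = 15.
Extrapolated: (-141.6981207646) / 15 = -9.4465413843

-9.446541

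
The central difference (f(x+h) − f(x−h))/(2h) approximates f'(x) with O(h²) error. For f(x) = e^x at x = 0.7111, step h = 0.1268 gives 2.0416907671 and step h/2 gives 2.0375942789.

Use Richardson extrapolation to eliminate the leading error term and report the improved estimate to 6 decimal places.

2.036229

Error is O(h^2); halving h shrinks it by 2^2 = 4.
4×2.0375942789 = 8.1503771156; subtract 2.0416907671 → 6.1086863485
(4×2.0375942789 − 2.0416907671)/(4 − 1) = 2.0362287828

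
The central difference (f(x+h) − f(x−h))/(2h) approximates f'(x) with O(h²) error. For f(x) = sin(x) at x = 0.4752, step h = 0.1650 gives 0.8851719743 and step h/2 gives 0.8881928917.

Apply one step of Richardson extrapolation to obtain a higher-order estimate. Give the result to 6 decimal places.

Order 2 gives 2^r = 4 and 2^r − 1 = 3.
A(h/2) − A(h) = 0.8881928917 − 0.8851719743 = 0.0030209174
Correction (A(h/2) − A(h))/(4 − 1) = 0.0030209174/3 = 0.0010069725
R = 0.8881928917 + 0.0010069725 = 0.8891998642
Shift from A(h/2): +0.0010069725.

0.889200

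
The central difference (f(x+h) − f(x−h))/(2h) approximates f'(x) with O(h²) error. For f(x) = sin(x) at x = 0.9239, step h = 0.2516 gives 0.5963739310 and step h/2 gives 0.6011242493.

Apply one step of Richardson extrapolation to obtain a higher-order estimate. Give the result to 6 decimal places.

With r = 2 the leading error scales as h^2, so the weight is 2^2 = 4.
4*0.6011242493 − 0.5963739310 = 1.8081230662
Denominator 4 − 1 = 3.
1.8081230662 ÷ 3 = 0.6027076887
Gap between inputs: 4.750e-03; correction applied: +0.0015834394.

0.602708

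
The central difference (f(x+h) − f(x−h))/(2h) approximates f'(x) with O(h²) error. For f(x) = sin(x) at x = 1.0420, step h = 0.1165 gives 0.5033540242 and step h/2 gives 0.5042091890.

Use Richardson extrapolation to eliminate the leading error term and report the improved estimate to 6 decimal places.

Order 2 gives 2^r = 4 and 2^r − 1 = 3.
Difference of the inputs: 0.5042091890 − 0.5033540242 = 0.0008551648
Divide by 2^2 − 1 = 3: 0.0008551648/3 = 0.0002850549
R = 0.5042091890 + 0.0002850549 = 0.5044942439
Gap between inputs: 8.552e-04; correction applied: +0.0002850549.

0.504494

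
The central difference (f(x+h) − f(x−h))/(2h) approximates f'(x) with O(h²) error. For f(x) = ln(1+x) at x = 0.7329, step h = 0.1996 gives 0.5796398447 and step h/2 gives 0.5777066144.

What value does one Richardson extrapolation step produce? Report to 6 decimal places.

0.577062

Error is O(h^2); halving h shrinks it by 2^2 = 4.
4×0.5777066144 = 2.3108264576; 2.3108264576 − 0.5796398447 = 1.7311866129
Extrapolated: 1.7311866129 / 3 = 0.5770622043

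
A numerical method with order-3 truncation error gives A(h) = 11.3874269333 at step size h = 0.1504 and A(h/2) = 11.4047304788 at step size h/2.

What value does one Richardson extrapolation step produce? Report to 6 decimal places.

With r = 3 the leading error scales as h^3, so the weight is 2^3 = 8.
8·11.4047304788 = 91.2378438304; subtract 11.3874269333 → 79.8504168971
Denominator 8 − 1 = 7.
R = 79.8504168971/7 = 11.4072024139

11.407202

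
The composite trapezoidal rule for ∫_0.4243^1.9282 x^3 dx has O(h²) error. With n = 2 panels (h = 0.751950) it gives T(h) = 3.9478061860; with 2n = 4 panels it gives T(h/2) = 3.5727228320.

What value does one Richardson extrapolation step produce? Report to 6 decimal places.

3.447695

r = 2: numerator weight 4, denominator 3.
4*3.5727228320 = 14.2908913280; subtract 3.9478061860 → 10.3430851420
10.3430851420 ÷ 3 = 3.4476950473
Correction |R − A(h/2)| = 1.250e-01; gap |A(h/2) − A(h)| = 3.751e-01.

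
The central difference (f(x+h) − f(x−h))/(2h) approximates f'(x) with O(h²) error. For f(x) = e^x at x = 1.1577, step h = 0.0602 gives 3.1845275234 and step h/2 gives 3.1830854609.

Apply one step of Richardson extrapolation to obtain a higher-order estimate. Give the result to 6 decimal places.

3.182605

The method has order 2: 2^2 = 4.
A(h/2) − A(h) = 3.1830854609 − 3.1845275234 = -0.0014420625
Correction (A(h/2) − A(h))/(4 − 1) = (-0.0014420625)/3 = -0.0004806875
R = A(h/2) + (A(h/2) − A(h))/3 = 3.1830854609 − 0.0004806875 = 3.1826047734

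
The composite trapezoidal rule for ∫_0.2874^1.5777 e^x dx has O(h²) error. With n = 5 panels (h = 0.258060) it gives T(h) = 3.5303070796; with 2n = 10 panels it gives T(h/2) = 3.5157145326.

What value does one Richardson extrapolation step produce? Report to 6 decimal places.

r = 2: numerator weight 4, denominator 3.
4*3.5157145326 − 3.5303070796 = 10.5325510508
R = 10.5325510508/3 = 3.5108503503
Gap between inputs: 1.459e-02; correction applied: −0.0048641823.

3.510850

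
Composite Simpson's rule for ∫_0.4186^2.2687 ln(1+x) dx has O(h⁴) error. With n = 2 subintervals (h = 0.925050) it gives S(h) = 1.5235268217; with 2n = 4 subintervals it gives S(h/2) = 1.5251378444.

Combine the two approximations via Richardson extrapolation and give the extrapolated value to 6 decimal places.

1.525245

With r = 4 the leading error scales as h^4, so the weight is 2^4 = 16.
16*1.5251378444 − 1.5235268217 = 22.8786786887
22.8786786887 ÷ 15 = 1.5252452459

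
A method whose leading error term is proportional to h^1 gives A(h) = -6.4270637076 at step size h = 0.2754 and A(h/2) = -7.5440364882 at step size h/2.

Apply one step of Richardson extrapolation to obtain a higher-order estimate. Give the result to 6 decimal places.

-8.661009

The method has order 1: 2^1 = 2.
Weighted: (-15.0880729764) − (-6.4270637076) = -8.6610092688
(-8.6610092688) ÷ 1 = -8.6610092688
Shift from A(h/2): −1.1169727806.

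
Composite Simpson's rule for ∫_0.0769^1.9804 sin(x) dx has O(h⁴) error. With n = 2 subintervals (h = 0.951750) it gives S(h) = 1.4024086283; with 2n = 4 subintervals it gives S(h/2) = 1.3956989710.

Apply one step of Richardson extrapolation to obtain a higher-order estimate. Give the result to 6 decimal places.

Error is O(h^4); halving h shrinks it by 2^4 = 16.
A(h/2) − A(h) = 1.3956989710 − 1.4024086283 = -0.0067096573
Divide by 2^4 − 1 = 15: (-0.0067096573)/15 = -0.0004473105
R = A(h/2) + (A(h/2) − A(h))/15 = 1.3956989710 − 0.0004473105 = 1.3952516605
Correction |R − A(h/2)| = 4.473e-04; gap |A(h/2) − A(h)| = 6.710e-03.

1.395252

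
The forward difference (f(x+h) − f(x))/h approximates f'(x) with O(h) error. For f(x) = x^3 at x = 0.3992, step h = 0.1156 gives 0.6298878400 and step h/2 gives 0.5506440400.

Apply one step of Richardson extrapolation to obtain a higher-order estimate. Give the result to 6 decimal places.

Leading term ∝ h^1; use weight 2 = 2^1.
Top: 2(0.5506440400) − (0.6298878400) = 0.4714002400
Extrapolated: 0.4714002400 / 1 = 0.4714002400
Gap between inputs: 7.924e-02; correction applied: −0.0792438000.

0.471400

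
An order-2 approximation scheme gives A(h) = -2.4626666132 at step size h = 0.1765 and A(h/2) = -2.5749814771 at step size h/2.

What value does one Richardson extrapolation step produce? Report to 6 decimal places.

-2.612420

r = 2: numerator weight 4, denominator 3.
Top: 4(-2.5749814771) − (-2.4626666132) = -7.8372592952
Denominator 4 − 1 = 3.
(-7.8372592952) ÷ 3 = -2.6124197651
Gap between inputs: 1.123e-01; correction applied: −0.0374382880.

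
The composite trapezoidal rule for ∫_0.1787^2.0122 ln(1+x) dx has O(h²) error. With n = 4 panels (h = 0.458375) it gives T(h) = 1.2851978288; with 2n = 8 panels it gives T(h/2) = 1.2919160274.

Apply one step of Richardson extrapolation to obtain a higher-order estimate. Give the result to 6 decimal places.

r = 2, so 2^r = 4.
Weighted: 5.1676641096 − 1.2851978288 = 3.8824662808
Extrapolated: 3.8824662808 / 3 = 1.2941554269
Gap between inputs: 6.718e-03; correction applied: +0.0022393995.

1.294155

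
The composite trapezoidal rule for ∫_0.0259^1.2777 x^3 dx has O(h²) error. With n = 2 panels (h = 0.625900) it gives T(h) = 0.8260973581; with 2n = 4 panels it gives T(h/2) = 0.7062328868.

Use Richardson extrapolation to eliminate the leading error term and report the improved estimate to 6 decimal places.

r = 2, so 2^r = 4.
2^2·A(h/2) = 2.8249315472; minus A(h) gives 1.9988341891.
1.9988341891 ÷ 3 = 0.6662780630
Gap between inputs: 1.199e-01; correction applied: −0.0399548238.

0.666278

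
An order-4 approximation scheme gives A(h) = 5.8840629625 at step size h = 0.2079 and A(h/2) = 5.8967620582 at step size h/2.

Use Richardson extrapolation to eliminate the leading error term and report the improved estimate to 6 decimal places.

The method has order 4: 2^4 = 16.
16·5.8967620582 = 94.3481929312; subtract 5.8840629625 → 88.4641299687
Divide by 2^4 − 1 = 15.
So the Richardson estimate is 5.8976086646.

5.897609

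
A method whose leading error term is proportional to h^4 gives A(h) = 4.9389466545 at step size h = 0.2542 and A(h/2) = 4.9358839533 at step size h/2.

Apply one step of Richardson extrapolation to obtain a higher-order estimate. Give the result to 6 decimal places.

4.935680

The method has order 4: 2^4 = 16.
A(h/2) − A(h) = 4.9358839533 − 4.9389466545 = -0.0030627012
Correction (A(h/2) − A(h))/(16 − 1) = (-0.0030627012)/15 = -0.0002041801
R = 4.9358839533 − 0.0002041801 = 4.9356797732
Shift from A(h/2): −0.0002041801.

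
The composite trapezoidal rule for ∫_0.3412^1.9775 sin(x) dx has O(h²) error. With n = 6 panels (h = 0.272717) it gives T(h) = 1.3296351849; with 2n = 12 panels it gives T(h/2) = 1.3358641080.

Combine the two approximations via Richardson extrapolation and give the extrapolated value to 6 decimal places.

1.337940

With r = 2 the leading error scales as h^2, so the weight is 2^2 = 4.
4×1.3358641080 − 1.3296351849 = 4.0138212471
4.0138212471 ÷ 3 = 1.3379404157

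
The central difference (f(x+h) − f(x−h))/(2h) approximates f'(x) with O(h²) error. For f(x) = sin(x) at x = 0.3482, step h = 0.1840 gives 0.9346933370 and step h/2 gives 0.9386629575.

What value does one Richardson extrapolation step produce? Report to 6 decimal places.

0.939986

With r = 2 the leading error scales as h^2, so the weight is 2^2 = 4.
A(h/2) − A(h) = 0.9386629575 − 0.9346933370 = 0.0039696205
Correction (A(h/2) − A(h))/(4 − 1) = 0.0039696205/3 = 0.0013232068
R = A(h/2) + (A(h/2) − A(h))/3 = 0.9386629575 + 0.0013232068 = 0.9399861643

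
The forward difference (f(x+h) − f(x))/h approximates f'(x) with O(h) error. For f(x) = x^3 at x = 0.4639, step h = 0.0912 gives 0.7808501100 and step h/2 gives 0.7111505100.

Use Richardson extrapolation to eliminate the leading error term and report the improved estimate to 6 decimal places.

0.641451

Method order is 1; weight 2^1 = 2.
2^1×A(h/2) = 1.4223010200; minus A(h) gives 0.6414509100.
(2×0.7111505100 − 0.7808501100)/(2 − 1) = 0.6414509100
Shift from A(h/2): −0.0696996000.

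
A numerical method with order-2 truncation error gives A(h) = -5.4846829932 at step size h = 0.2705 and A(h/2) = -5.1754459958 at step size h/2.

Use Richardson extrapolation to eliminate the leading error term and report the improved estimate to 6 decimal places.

-5.072367

r = 2: numerator weight 4, denominator 3.
A(h/2) − A(h) = -5.1754459958 − (-5.4846829932) = 0.3092369974
Correction (A(h/2) − A(h))/(4 − 1) = 0.3092369974/3 = 0.1030789991
R = A(h/2) + (A(h/2) − A(h))/3 = -5.1754459958 + 0.1030789991 = -5.0723669967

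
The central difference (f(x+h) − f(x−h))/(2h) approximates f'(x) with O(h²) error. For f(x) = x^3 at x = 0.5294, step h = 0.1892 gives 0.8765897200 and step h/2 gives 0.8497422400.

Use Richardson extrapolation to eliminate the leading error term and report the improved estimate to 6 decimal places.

0.840793

r = 2, so 2^r = 4.
4·0.8497422400 − 0.8765897200 = 2.5223792400
Divide by 2^2 − 1 = 3.
2.5223792400 ÷ 3 = 0.8407930800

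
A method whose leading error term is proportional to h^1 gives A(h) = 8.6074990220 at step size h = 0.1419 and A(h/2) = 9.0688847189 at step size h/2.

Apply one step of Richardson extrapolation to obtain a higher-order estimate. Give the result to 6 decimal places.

Method order is 1; weight 2^1 = 2.
2^1·A(h/2) = 18.1377694378; minus A(h) gives 9.5302704158.
Divide by 2^1 − 1 = 1.
9.5302704158 ÷ 1 = 9.5302704158

9.530270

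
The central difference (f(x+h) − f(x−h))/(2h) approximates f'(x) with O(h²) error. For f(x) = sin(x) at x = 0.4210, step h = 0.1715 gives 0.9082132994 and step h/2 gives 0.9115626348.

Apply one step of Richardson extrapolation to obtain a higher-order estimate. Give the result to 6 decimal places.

Error is O(h^2); halving h shrinks it by 2^2 = 4.
Numerator 4 × A(h/2) − A(h) = 4 × 0.9115626348 − 0.9082132994 = 2.7380372398
Divide by 2^2 − 1 = 3.
Extrapolated: 2.7380372398 / 3 = 0.9126790799

0.912679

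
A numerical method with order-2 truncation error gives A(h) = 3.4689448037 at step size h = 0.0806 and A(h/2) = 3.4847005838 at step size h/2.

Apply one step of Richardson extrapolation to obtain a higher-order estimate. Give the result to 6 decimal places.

3.489953

r = 2: numerator weight 4, denominator 3.
Weighted: 13.9388023352 − 3.4689448037 = 10.4698575315
Denominator 4 − 1 = 3.
R = 10.4698575315/3 = 3.4899525105
Correction |R − A(h/2)| = 5.252e-03; gap |A(h/2) − A(h)| = 1.576e-02.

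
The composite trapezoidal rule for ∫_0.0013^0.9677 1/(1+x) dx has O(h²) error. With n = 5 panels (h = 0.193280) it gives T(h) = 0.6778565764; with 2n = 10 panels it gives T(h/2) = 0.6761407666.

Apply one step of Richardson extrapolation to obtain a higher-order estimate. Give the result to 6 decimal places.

0.675569

With r = 2 the leading error scales as h^2, so the weight is 2^2 = 4.
Numerator 4×A(h/2) − A(h) = 4×0.6761407666 − 0.6778565764 = 2.0267064900
2.0267064900 ÷ 3 = 0.6755688300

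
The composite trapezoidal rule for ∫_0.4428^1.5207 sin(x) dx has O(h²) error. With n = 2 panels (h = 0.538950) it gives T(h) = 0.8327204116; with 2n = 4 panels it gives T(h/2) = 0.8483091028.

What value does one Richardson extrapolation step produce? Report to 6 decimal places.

0.853505

With r = 2 the leading error scales as h^2, so the weight is 2^2 = 4.
4×0.8483091028 = 3.3932364112; 3.3932364112 − 0.8327204116 = 2.5605159996
Divide by 2^2 − 1 = 3.
(4×0.8483091028 − 0.8327204116)/(4 − 1) = 0.8535053332
Gap between inputs: 1.559e-02; correction applied: +0.0051962304.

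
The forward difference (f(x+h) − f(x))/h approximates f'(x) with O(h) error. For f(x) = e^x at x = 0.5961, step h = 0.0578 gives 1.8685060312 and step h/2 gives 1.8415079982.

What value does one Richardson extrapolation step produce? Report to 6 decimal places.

With r = 1 the leading error scales as h^1, so the weight is 2^1 = 2.
Top: 2(1.8415079982) − (1.8685060312) = 1.8145099652
1.8145099652 ÷ 1 = 1.8145099652
Shift from A(h/2): −0.0269980330.

1.814510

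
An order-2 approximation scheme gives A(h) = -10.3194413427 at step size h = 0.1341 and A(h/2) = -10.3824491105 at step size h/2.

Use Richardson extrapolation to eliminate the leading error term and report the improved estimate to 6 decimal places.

Error is O(h^2); halving h shrinks it by 2^2 = 4.
2^2 × A(h/2) = -41.5297964420; minus A(h) gives -31.2103550993.
Extrapolated: (-31.2103550993) / 3 = -10.4034516998
Shift from A(h/2): −0.0210025893.

-10.403452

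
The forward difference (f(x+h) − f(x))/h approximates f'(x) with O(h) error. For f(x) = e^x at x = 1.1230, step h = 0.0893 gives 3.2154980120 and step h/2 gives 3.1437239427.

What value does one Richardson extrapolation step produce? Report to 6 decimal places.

Error is O(h^1); halving h shrinks it by 2^1 = 2.
2*3.1437239427 − 3.2154980120 = 3.0719498734
Denominator 2 − 1 = 1.
Extrapolated: 3.0719498734 / 1 = 3.0719498734
Correction |R − A(h/2)| = 7.177e-02; gap |A(h/2) − A(h)| = 7.177e-02.

3.071950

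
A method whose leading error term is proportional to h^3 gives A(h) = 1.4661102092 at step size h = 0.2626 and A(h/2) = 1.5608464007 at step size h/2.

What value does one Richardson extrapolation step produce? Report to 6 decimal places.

r = 3: numerator weight 8, denominator 7.
Weighted: 12.4867712056 − 1.4661102092 = 11.0206609964
(8·1.5608464007 − 1.4661102092)/(8 − 1) = 1.5743801423
Shift from A(h/2): +0.0135337416.

1.574380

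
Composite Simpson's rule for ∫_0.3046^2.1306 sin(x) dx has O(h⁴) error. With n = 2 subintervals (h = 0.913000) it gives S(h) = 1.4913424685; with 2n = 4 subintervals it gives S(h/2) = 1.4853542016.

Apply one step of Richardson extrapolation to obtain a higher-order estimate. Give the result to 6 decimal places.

r = 4: numerator weight 16, denominator 15.
16×1.4853542016 = 23.7656672256; 23.7656672256 − 1.4913424685 = 22.2743247571
Extrapolated: 22.2743247571 / 15 = 1.4849549838
Correction |R − A(h/2)| = 3.992e-04; gap |A(h/2) − A(h)| = 5.988e-03.

1.484955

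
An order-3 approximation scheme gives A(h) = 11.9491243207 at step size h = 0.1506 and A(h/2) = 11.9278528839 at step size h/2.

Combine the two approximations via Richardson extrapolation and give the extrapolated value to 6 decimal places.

r = 3, so 2^r = 8.
Numerator 8×A(h/2) − A(h) = 8×11.9278528839 − 11.9491243207 = 83.4736987505
Divide by 2^3 − 1 = 7.
Result: 11.9248141072

11.924814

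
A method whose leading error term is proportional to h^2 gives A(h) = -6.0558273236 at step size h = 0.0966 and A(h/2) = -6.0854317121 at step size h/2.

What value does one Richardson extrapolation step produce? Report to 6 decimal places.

-6.095300

Leading term ∝ h^2; use weight 4 = 2^2.
Top: 4(-6.0854317121) − (-6.0558273236) = -18.2858995248
(-18.2858995248) ÷ 3 = -6.0952998416
Correction |R − A(h/2)| = 9.868e-03; gap |A(h/2) − A(h)| = 2.960e-02.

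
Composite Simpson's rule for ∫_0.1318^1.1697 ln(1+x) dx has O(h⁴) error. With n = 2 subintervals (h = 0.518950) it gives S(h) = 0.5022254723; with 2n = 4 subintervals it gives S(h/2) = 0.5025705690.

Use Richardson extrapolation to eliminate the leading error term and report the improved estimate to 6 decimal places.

0.502594

Method order is 4; weight 2^4 = 16.
Top: 16(0.5025705690) − (0.5022254723) = 7.5389036317
(16×0.5025705690 − 0.5022254723)/(16 − 1) = 0.5025935754
Shift from A(h/2): +0.0000230064.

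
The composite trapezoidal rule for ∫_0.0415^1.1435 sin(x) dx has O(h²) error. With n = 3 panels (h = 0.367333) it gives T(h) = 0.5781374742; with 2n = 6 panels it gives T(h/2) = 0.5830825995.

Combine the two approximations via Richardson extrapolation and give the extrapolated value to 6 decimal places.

0.584731

r = 2: numerator weight 4, denominator 3.
Difference of the inputs: 0.5830825995 − 0.5781374742 = 0.0049451253
Correction (A(h/2) − A(h))/(4 − 1) = 0.0049451253/3 = 0.0016483751
R = 0.5830825995 + 0.0016483751 = 0.5847309746
Correction |R − A(h/2)| = 1.648e-03; gap |A(h/2) − A(h)| = 4.945e-03.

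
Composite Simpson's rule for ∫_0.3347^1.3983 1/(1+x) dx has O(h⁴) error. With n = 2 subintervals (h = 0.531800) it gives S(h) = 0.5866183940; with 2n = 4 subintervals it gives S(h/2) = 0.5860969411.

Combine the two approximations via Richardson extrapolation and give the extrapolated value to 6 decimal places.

0.586062

r = 4: numerator weight 16, denominator 15.
16*0.5860969411 = 9.3775510576; 9.3775510576 − 0.5866183940 = 8.7909326636
Divide by 2^4 − 1 = 15.
R = 8.7909326636/15 = 0.5860621776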